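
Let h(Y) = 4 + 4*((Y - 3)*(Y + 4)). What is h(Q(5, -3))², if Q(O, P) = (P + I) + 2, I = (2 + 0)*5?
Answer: 99856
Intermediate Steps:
I = 10 (I = 2*5 = 10)
Q(O, P) = 12 + P (Q(O, P) = (P + 10) + 2 = (10 + P) + 2 = 12 + P)
h(Y) = 4 + 4*(-3 + Y)*(4 + Y) (h(Y) = 4 + 4*((-3 + Y)*(4 + Y)) = 4 + 4*(-3 + Y)*(4 + Y))
h(Q(5, -3))² = (-44 + 4*(12 - 3) + 4*(12 - 3)²)² = (-44 + 4*9 + 4*9²)² = (-44 + 36 + 4*81)² = (-44 + 36 + 324)² = 316² = 99856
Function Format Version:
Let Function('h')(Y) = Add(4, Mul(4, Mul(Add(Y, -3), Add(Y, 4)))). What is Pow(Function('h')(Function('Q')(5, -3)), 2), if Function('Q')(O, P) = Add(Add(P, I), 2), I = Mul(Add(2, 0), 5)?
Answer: 99856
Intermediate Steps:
I = 10 (I = Mul(2, 5) = 10)
Function('Q')(O, P) = Add(12, P) (Function('Q')(O, P) = Add(Add(P, 10), 2) = Add(Add(10, P), 2) = Add(12, P))
Function('h')(Y) = Add(4, Mul(4, Add(-3, Y), Add(4, Y))) (Function('h')(Y) = Add(4, Mul(4, Mul(Add(-3, Y), Add(4, Y)))) = Add(4, Mul(4, Add(-3, Y), Add(4, Y))))
Pow(Function('h')(Function('Q')(5, -3)), 2) = Pow(Add(-44, Mul(4, Add(12, -3)), Mul(4, Pow(Add(12, -3), 2))), 2) = Pow(Add(-44, Mul(4, 9), Mul(4, Pow(9, 2))), 2) = Pow(Add(-44, 36, Mul(4, 81)), 2) = Pow(Add(-44, 36, 324), 2) = Pow(316, 2) = 99856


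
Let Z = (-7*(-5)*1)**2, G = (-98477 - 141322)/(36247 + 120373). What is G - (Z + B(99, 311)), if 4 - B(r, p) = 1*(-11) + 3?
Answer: -193978739/156620 ≈ -1238.5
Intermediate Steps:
G = -239799/156620 ≈ -1.5311
Z = 1225 (Z = (35*1)**2 = 35**2 = 1225)
B(r, p) = 12 (B(r, p) = 4 - (1*(-11) + 3) = 4 - (-11 + 3) = 4 - 1*(-8) = 4 + 8 = 12)
G - (Z + B(99, 311)) = -239799/156620 - (1225 + 12) = -239799/156620 - 1*1237 = -239799/156620 - 1237 = -193978739/156620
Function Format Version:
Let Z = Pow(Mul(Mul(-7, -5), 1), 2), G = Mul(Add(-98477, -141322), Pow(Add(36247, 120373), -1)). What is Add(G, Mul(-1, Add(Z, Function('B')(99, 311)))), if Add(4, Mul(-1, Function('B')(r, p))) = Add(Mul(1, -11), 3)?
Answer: Rational(-193978739, 156620) ≈ -1238.5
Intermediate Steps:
G = Rational(-239799, 156620) (G = Mul(-239799, Pow(156620, -1)) = Mul(-239799, Rational(1, 156620)) = Rational(-239799, 156620) ≈ -1.5311)
Z = 1225 (Z = Pow(Mul(35, 1), 2) = Pow(35, 2) = 1225)
Function('B')(r, p) = 12 (Function('B')(r, p) = Add(4, Mul(-1, Add(Mul(1, -11), 3))) = Add(4, Mul(-1, Add(-11, 3))) = Add(4, Mul(-1, -8)) = Add(4, 8) = 12)
Add(G, Mul(-1, Add(Z, Function('B')(99, 311)))) = Add(Rational(-239799, 156620), Mul(-1, Add(1225, 12))) = Add(Rational(-239799, 156620), Mul(-1, 1237)) = Add(Rational(-239799, 156620), -1237) = Rational(-193978739, 156620)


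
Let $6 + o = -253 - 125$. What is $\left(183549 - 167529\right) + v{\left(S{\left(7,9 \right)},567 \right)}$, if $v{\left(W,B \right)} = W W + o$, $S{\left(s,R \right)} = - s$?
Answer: $15685$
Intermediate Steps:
$o = -384$ ($o = -6 - 378 = -384$)
$v{\left(W,B \right)} = -384 + W^{2}$ ($v{\left(W,B \right)} = W W - 384 = W^{2} - 384 = -384 + W^{2}$)
$\left(183549 - 167529\right) + v{\left(S{\left(7,9 \right)},567 \right)} = \left(183549 - 167529\right) - \left(384 - \left(\left(-1\right) 7\right)^{2}\right) = 16020 - \left(384 - \left(-7\right)^{2}\right) = 16020 + \left(-384 + 49\right) = 16020 - 335 = 15685$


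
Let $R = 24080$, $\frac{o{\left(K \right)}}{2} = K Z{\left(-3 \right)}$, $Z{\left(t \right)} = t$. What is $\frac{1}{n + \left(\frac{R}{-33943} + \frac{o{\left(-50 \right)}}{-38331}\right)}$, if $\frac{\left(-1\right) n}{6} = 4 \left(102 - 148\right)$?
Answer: $\frac{61955673}{68354625212} \approx 0.00090639$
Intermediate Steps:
$o{\left(K \right)} = - 6 K$ ($o{\left(K \right)} = 2 K \left(-3\right) = 2 \left(- 3 K\right) = - 6 K$)
$n = 1104$ ($n = - 6 \cdot 4 \left(102 - 148\right) = - 6 \cdot 4 \left(-46\right) = \left(-6\right) \left(-184\right) = 1104$)
$\frac{1}{n + \left(\frac{R}{-33943} + \frac{o{\left(-50 \right)}}{-38331}\right)} = \frac{1}{1104 + \left(\frac{24080}{-33943} + \frac{\left(-6\right) \left(-50\right)}{-38331}\right)} = \frac{1}{1104 + \left(24080 \left(- \frac{1}{33943}\right) + 300 \left(- \frac{1}{38331}\right)\right)} = \frac{1}{1104 - \frac{44437780}{61955673}} = \frac{1}{\frac{68354625212}{61955673}} = \frac{61955673}{68354625212}$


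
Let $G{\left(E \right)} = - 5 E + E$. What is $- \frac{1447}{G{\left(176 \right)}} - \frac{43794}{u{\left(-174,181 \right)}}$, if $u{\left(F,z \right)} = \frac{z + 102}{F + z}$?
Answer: $- \frac{215407331}{199232} \approx -1081.2$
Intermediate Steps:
$u{\left(F,z \right)} = \frac{102 + z}{F + z}$
$G{\left(E \right)} = - 4 E$
$- \frac{1447}{G{\left(176 \right)}} - \frac{43794}{u{\left(-174,181 \right)}} = - \frac{1447}{\left(-4\right) 176} - \frac{43794}{\frac{1}{-174 + 181} \left(102 + 181\right)} = - \frac{1447}{-704} - \frac{43794}{\frac{1}{7} \cdot 283} = \left(-1447\right) \left(- \frac{1}{704}\right) - \frac{43794}{\frac{1}{7} \cdot 283} = \frac{1447}{704} - \frac{43794}{\frac{283}{7}} = \frac{1447}{704} - \frac{306558}{283} = - \frac{215407331}{199232}$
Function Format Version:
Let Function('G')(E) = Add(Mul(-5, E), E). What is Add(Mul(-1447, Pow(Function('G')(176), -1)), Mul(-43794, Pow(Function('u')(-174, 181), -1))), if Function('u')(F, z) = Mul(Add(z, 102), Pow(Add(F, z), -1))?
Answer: Rational(-215407331, 199232) ≈ -1081.2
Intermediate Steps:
Function('u')(F, z) = Mul(Pow(Add(F, z), -1), Add(102, z)) (Function('u')(F, z) = Mul(Add(102, z), Pow(Add(F, z), -1)) = Mul(Pow(Add(F, z), -1), Add(102, z)))
Function('G')(E) = Mul(-4, E)
Add(Mul(-1447, Pow(Function('G')(176), -1)), Mul(-43794, Pow(Function('u')(-174, 181), -1))) = Add(Mul(-1447, Pow(Mul(-4, 176), -1)), Mul(-43794, Pow(Mul(Pow(Add(-174, 181), -1), Add(102, 181)), -1))) = Add(Mul(-1447, Pow(-704, -1)), Mul(-43794, Pow(Mul(Pow(7, -1), 283), -1))) = Add(Mul(-1447, Rational(-1, 704)), Mul(-43794, Pow(Mul(Rational(1, 7), 283), -1))) = Add(Rational(1447, 704), Mul(-43794, Pow(Rational(283, 7), -1))) = Add(Rational(1447, 704), Mul(-43794, Rational(7, 283))) = Add(Rational(1447, 704), Rational(-306558, 283)) = Rational(-215407331, 199232)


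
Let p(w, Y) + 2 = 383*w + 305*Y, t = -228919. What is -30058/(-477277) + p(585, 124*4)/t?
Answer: -172256960939/109257773563 ≈ -1.5766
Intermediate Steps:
p(w, Y) = -2 + 305*Y + 383*w (p(w, Y) = -2 + (383*w + 305*Y) = -2 + (305*Y + 383*w) = -2 + 305*Y + 383*w)
-30058/(-477277) + p(585, 124*4)/t = -30058/(-477277) + (-2 + 305*(124*4) + 383*585)/(-228919) = -30058*(-1/477277) + (-2 + 305*496 + 224055)*(-1/228919) = 30058/477277 + (-2 + 151280 + 224055)*(-1/228919) = 30058/477277 + 375333*(-1/228919) = 30058/477277 - 375333/228919 = -172256960939/109257773563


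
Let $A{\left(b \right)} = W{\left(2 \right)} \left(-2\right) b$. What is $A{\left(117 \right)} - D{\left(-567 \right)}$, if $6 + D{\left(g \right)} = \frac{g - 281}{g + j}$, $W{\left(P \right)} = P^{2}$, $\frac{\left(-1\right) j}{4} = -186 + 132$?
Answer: $- \frac{327278}{351} \approx -932.42$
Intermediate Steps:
$j = 216$ ($j = - 4 \left(-186 + 132\right) = \left(-4\right) \left(-54\right) = 216$)
$A{\left(b \right)} = - 8 b$ ($A{\left(b \right)} = 2^{2} \left(-2\right) b = 4 \left(-2\right) b = - 8 b$)
$D{\left(g \right)} = -6 + \frac{-281 + g}{216 + g}$ ($D{\left(g \right)} = -6 + \frac{g - 281}{g + 216} = -6 + \frac{-281 + g}{216 + g}$)
$A{\left(117 \right)} - D{\left(-567 \right)} = \left(-8\right) 117 - \frac{-1577 - -2835}{216 - 567} = -936 - \frac{-1577 + 2835}{-351} = -936 - \left(- \frac{1}{351}\right) 1258 = -936 - - \frac{1258}{351} = -936 + \frac{1258}{351} = - \frac{327278}{351}$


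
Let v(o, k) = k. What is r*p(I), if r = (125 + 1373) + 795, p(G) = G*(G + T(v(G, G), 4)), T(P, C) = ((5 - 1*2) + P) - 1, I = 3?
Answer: 55032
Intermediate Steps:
T(P, C) = 2 + P (T(P, C) = ((5 - 2) + P) - 1 = (3 + P) - 1 = 2 + P)
p(G) = G*(2 + 2*G) (p(G) = G*(G + (2 + G)) = G*(2 + 2*G))
r = 2293 (r = 1498 + 795 = 2293)
r*p(I) = 2293*(2*3*(1 + 3)) = 2293*(2*3*4) = 2293*24 = 55032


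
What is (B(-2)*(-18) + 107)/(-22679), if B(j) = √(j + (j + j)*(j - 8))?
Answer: -107/22679 + 18*√38/22679 ≈ 0.00017459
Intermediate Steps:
B(j) = √(j + 2*j*(-8 + j)) (B(j) = √(j + (2*j)*(-8 + j)) = √(j + 2*j*(-8 + j)))
(B(-2)*(-18) + 107)/(-22679) = (√(-2*(-15 + 2*(-2)))*(-18) + 107)/(-22679) = (√(-2*(-15 - 4))*(-18) + 107)*(-1/22679) = (√(-2*(-19))*(-18) + 107)*(-1/22679) = (√38*(-18) + 107)*(-1/22679) = (-18*√38 + 107)*(-1/22679) = (107 - 18*√38)*(-1/22679) = -107/22679 + 18*√38/22679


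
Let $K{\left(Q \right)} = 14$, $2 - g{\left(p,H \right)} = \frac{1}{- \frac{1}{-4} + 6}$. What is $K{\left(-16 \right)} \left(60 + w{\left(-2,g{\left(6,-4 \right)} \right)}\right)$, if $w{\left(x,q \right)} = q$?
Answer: $\frac{21644}{25} \approx 865.76$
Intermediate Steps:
$g{\left(p,H \right)} = \frac{46}{25}$ ($g{\left(p,H \right)} = 2 - \frac{1}{- \frac{1}{-4} + 6} = 2 - \frac{1}{\left(-1\right) \left(- \frac{1}{4}\right) + 6} = 2 - \frac{1}{\frac{1}{4} + 6} = 2 - \frac{1}{\frac{25}{4}} = 2 - \frac{4}{25} = \frac{46}{25}$)
$K{\left(-16 \right)} \left(60 + w{\left(-2,g{\left(6,-4 \right)} \right)}\right) = 14 \left(60 + \frac{46}{25}\right) = 14 \cdot \frac{1546}{25} = \frac{21644}{25}$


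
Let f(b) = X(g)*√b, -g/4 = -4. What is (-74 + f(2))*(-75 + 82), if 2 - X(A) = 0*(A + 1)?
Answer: -518 + 14*√2 ≈ -498.20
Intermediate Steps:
g = 16 (g = -4*(-4) = 16)
X(A) = 2 (X(A) = 2 - 0*(A + 1) = 2 - 0*(1 + A) = 2 - 1*0 = 2 + 0 = 2)
f(b) = 2*√b
(-74 + f(2))*(-75 + 82) = (-74 + 2*√2)*(-75 + 82) = (-74 + 2*√2)*7 = -518 + 14*√2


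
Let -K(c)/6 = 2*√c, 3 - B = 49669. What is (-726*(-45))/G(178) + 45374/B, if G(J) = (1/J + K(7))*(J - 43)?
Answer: -725635110885/793103217343 - 92010336*√7/31937471 ≈ -8.5372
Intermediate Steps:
B = -49666 (B = 3 - 1*49669 = 3 - 49669 = -49666)
K(c) = -12*√c
G(J) = (-43 + J)*(1/J - 12*√7) (G(J) = (1/J - 12*√7)*(J - 43) = (1/J - 12*√7)*(-43 + J) = (-43 + J)*(1/J - 12*√7))
(-726*(-45))/G(178) + 45374/B = (-726*(-45))/(1 - 43/178 + 516*√7 - 12*178*√7) + 45374/(-49666) = 32670/(1 - 43*1/178 + 516*√7 - 2136*√7) + 45374*(-1/49666) = 32670/(1 - 43/178 + 516*√7 - 2136*√7) - 22687/24833 = 32670/(135/178 - 1620*√7) - 22687/24833 = -22687/24833 + 32670/(135/178 - 1620*√7)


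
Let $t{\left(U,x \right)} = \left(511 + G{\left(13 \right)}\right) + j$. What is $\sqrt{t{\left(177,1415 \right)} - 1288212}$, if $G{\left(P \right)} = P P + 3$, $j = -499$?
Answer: $2 i \sqrt{322007} \approx 1134.9 i$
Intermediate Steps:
$G{\left(P \right)} = 3 + P^{2}$ ($G{\left(P \right)} = P^{2} + 3 = 3 + P^{2}$)
$t{\left(U,x \right)} = 184$ ($t{\left(U,x \right)} = \left(511 + \left(3 + 13^{2}\right)\right) - 499 = \left(511 + \left(3 + 169\right)\right) - 499 = \left(511 + 172\right) - 499 = 683 - 499 = 184$)
$\sqrt{t{\left(177,1415 \right)} - 1288212} = \sqrt{184 - 1288212} = \sqrt{-1288028} = 2 i \sqrt{322007}$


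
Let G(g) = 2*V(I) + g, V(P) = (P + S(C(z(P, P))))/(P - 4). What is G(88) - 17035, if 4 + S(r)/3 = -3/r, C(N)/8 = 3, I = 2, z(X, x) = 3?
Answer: -135493/8 ≈ -16937.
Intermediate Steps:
C(N) = 24 (C(N) = 8*3 = 24)
S(r) = -12 - 9/r (S(r) = -12 + 3*(-3/r) = -12 - 9/r)
V(P) = (-99/8 + P)/(-4 + P) (V(P) = (P + (-12 - 9/24))/(P - 4) = (P + (-12 - 9*1/24))/(-4 + P) = (P + (-12 - 3/8))/(-4 + P) = (P - 99/8)/(-4 + P) = (-99/8 + P)/(-4 + P))
G(g) = 83/8 + g (G(g) = 2*((-99/8 + 2)/(-4 + 2)) + g = 2*(-83/8/(-2)) + g = 2*(-½*(-83/8)) + g = 2*(83/16) + g = 83/8 + g)
G(88) - 17035 = (83/8 + 88) - 17035 = 787/8 - 17035 = -135493/8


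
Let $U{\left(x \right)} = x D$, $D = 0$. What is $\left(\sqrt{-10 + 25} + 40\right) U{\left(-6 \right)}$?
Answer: $0$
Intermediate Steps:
$U{\left(x \right)} = 0$ ($U{\left(x \right)} = x 0 = 0$)
$\left(\sqrt{-10 + 25} + 40\right) U{\left(-6 \right)} = \left(\sqrt{-10 + 25} + 40\right) 0 = \left(\sqrt{15} + 40\right) 0 = \left(40 + \sqrt{15}\right) 0 = 0$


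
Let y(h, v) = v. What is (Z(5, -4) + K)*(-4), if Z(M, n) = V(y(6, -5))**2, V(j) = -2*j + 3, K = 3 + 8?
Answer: -720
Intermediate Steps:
K = 11
V(j) = 3 - 2*j
Z(M, n) = 169 (Z(M, n) = (3 - 2*(-5))**2 = (3 + 10)**2 = 13**2 = 169)
(Z(5, -4) + K)*(-4) = (169 + 11)*(-4) = 180*(-4) = -720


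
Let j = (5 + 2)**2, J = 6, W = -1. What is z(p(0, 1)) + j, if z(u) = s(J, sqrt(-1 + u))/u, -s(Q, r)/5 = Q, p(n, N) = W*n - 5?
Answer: 55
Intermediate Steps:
p(n, N) = -5 - n (p(n, N) = -n - 5 = -5 - n)
j = 49 (j = 7**2 = 49)
s(Q, r) = -5*Q
z(u) = -30/u (z(u) = (-5*6)/u = -30/u)
z(p(0, 1)) + j = -30/(-5 - 1*0) + 49 = -30/(-5 + 0) + 49 = -30/(-5) + 49 = -30*(-1/5) + 49 = 6 + 49 = 55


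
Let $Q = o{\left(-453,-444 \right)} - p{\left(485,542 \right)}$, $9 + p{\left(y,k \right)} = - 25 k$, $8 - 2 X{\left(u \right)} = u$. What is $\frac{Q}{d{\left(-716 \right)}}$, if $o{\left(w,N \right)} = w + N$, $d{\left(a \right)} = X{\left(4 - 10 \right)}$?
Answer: $\frac{12662}{7} \approx 1808.9$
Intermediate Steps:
$X{\left(u \right)} = 4 - \frac{u}{2}$
$d{\left(a \right)} = 7$ ($d{\left(a \right)} = 4 - \frac{4 - 10}{2} = 4 - -3 = 4 + 3 = 7$)
$o{\left(w,N \right)} = N + w$
$p{\left(y,k \right)} = -9 - 25 k$
$Q = 12662$ ($Q = \left(-444 - 453\right) - \left(-9 - 13550\right) = -897 - \left(-9 - 13550\right) = -897 - -13559 = -897 + 13559 = 12662$)
$\frac{Q}{d{\left(-716 \right)}} = \frac{12662}{7}$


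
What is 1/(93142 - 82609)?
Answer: 1/10533 ≈ 9.4940e-5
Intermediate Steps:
1/(93142 - 82609) = 1/10533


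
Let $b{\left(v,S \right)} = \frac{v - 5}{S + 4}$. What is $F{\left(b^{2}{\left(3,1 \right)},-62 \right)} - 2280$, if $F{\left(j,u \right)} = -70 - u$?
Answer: $-2288$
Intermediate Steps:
$b{\left(v,S \right)} = \frac{-5 + v}{4 + S}$
$F{\left(b^{2}{\left(3,1 \right)},-62 \right)} - 2280 = \left(-70 - -62\right) - 2280 = \left(-70 + 62\right) - 2280 = -8 - 2280 = -2288$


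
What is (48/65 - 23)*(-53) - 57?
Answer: 72986/65 ≈ 1122.9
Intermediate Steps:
(48/65 - 23)*(-53) - 57 = -1447/65*(-53) - 57 = 76691/65 - 57 = 72986/65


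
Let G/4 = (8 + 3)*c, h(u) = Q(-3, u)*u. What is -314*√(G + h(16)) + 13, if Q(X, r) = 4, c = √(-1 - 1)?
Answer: 13 - 628*√(16 + 11*I*√2) ≈ -2735.7 - 1116.0*I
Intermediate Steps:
c = I*√2 (c = √(-2) = I*√2 ≈ 1.4142*I)
h(u) = 4*u
G = 44*I*√2 (G = 4*((8 + 3)*(I*√2)) = 4*(11*(I*√2)) = 4*(11*I*√2) = 44*I*√2 ≈ 62.225*I)
-314*√(G + h(16)) + 13 = -314*√(44*I*√2 + 4*16) + 13 = -314*√(44*I*√2 + 64) + 13 = -314*√(64 + 44*I*√2) + 13 = 13 - 314*√(64 + 44*I*√2)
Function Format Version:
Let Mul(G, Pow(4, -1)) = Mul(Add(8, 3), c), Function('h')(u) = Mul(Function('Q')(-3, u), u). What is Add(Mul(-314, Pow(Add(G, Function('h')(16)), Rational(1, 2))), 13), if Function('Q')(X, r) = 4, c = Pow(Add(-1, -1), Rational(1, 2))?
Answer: Add(13, Mul(-628, Pow(Add(16, Mul(11, I, Pow(2, Rational(1, 2)))), Rational(1, 2)))) ≈ Add(-2735.7, Mul(-1116.0, I))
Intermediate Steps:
c = Mul(I, Pow(2, Rational(1, 2))) (c = Pow(-2, Rational(1, 2)) = Mul(I, Pow(2, Rational(1, 2))) ≈ Mul(1.4142, I))
Function('h')(u) = Mul(4, u)
G = Mul(44, I, Pow(2, Rational(1, 2))) (G = Mul(4, Mul(Add(8, 3), Mul(I, Pow(2, Rational(1, 2))))) = Mul(4, Mul(11, Mul(I, Pow(2, Rational(1, 2))))) = Mul(4, Mul(11, I, Pow(2, Rational(1, 2)))) = Mul(44, I, Pow(2, Rational(1, 2))) ≈ Mul(62.225, I))
Add(Mul(-314, Pow(Add(G, Function('h')(16)), Rational(1, 2))), 13) = Add(Mul(-314, Pow(Add(Mul(44, I, Pow(2, Rational(1, 2))), Mul(4, 16)), Rational(1, 2))), 13) = Add(Mul(-314, Pow(Add(Mul(44, I, Pow(2, Rational(1, 2))), 64), Rational(1, 2))), 13) = Add(Mul(-314, Pow(Add(64, Mul(44, I, Pow(2, Rational(1, 2)))), Rational(1, 2))), 13) = Add(13, Mul(-314, Pow(Add(64, Mul(44, I, Pow(2, Rational(1, 2)))), Rational(1, 2))))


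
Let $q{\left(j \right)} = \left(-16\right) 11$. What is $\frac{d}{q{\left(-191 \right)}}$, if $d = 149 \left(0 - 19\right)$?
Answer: $\frac{2831}{176} \approx 16.085$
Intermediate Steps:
$d = -2831$ ($d = 149 \left(-19\right) = -2831$)
$q{\left(j \right)} = -176$
$\frac{d}{q{\left(-191 \right)}} = - \frac{2831}{-176} = \left(-2831\right) \left(- \frac{1}{176}\right) = \frac{2831}{176}$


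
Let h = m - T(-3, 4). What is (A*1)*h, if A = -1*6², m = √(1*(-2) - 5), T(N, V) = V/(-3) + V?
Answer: 96 - 36*I*√7 ≈ 96.0 - 95.247*I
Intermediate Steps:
T(N, V) = 2*V/3 (T(N, V) = V*(-⅓) + V = -V/3 + V = 2*V/3)
m = I*√7 (m = √(-2 - 5) = √(-7) = I*√7 ≈ 2.6458*I)
h = -8/3 + I*√7 (h = I*√7 - 2*4/3 = I*√7 - 1*8/3 = I*√7 - 8/3 = -8/3 + I*√7 ≈ -2.6667 + 2.6458*I)
A = -36 (A = -1*36 = -36)
(A*1)*h = (-36*1)*(-8/3 + I*√7) = -36*(-8/3 + I*√7) = 96 - 36*I*√7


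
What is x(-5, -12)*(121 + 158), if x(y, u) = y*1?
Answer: -1395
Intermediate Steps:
x(y, u) = y
x(-5, -12)*(121 + 158) = -5*(121 + 158) = -5*279 = -1395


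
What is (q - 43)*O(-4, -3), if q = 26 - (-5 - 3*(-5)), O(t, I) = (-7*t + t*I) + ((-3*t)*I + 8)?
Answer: -324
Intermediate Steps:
O(t, I) = 8 - 7*t - 2*I*t (O(t, I) = (-7*t + I*t) + (-3*I*t + 8) = (-7*t + I*t) + (8 - 3*I*t) = 8 - 7*t - 2*I*t)
q = 16 (q = 26 - (-5 + 15) = 26 - 1*10 = 26 - 10 = 16)
(q - 43)*O(-4, -3) = (16 - 43)*(8 - 7*(-4) - 2*(-3)*(-4)) = -27*(8 + 28 - 24) = -27*12 = -324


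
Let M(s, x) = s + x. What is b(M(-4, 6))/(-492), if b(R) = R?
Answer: -1/246 ≈ -0.0040650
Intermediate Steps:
b(M(-4, 6))/(-492) = (-4 + 6)/(-492) = 2*(-1/492) = -1/246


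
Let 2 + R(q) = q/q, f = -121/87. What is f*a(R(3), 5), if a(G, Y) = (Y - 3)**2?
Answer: -484/87 ≈ -5.5632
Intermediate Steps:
f = -121/87 (f = -121*1/87 = -121/87 ≈ -1.3908)
R(q) = -1 (R(q) = -2 + q/q = -2 + 1 = -1)
a(G, Y) = (-3 + Y)**2
f*a(R(3), 5) = -121*(-3 + 5)**2/87 = -121/87*2**2 = -121/87*4 = -484/87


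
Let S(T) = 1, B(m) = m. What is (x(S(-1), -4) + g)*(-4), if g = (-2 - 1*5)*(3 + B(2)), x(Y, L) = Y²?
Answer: 136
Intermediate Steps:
g = -35 (g = (-2 - 1*5)*(3 + 2) = (-2 - 5)*5 = -7*5 = -35)
(x(S(-1), -4) + g)*(-4) = (1² - 35)*(-4) = (1 - 35)*(-4) = -34*(-4) = 136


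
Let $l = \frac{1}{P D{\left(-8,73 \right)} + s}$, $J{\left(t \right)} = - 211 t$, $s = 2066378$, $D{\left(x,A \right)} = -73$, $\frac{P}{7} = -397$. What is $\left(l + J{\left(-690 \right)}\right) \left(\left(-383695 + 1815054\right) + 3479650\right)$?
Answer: $\frac{540832035463125653}{756415} \approx 7.1499 \cdot 10^{11}$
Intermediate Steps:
$P = -2779$ ($P = 7 \left(-397\right) = -2779$)
$l = \frac{1}{2269245}$ ($l = \frac{1}{\left(-2779\right) \left(-73\right) + 2066378} = \frac{1}{202867 + 2066378} = \frac{1}{2269245} \approx 4.4068 \cdot 10^{-7}$)
$\left(l + J{\left(-690 \right)}\right) \left(\left(-383695 + 1815054\right) + 3479650\right) = \left(\frac{1}{2269245} - -145590\right) \left(\left(-383695 + 1815054\right) + 3479650\right) = \left(\frac{1}{2269245} + 145590\right) \left(1431359 + 3479650\right) = \frac{330379379551}{2269245} \cdot 4911009 = \frac{540832035463125653}{756415}$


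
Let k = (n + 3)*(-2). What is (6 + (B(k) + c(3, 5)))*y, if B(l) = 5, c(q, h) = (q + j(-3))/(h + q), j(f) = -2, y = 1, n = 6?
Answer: 89/8 ≈ 11.125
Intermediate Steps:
k = -18 (k = (6 + 3)*(-2) = 9*(-2) = -18)
c(q, h) = (-2 + q)/(h + q) (c(q, h) = (q - 2)/(h + q) = (-2 + q)/(h + q))
(6 + (B(k) + c(3, 5)))*y = (6 + (5 + (-2 + 3)/(5 + 3)))*1 = (6 + (5 + 1/8))*1 = (6 + (5 + (⅛)*1))*1 = (6 + (5 + ⅛))*1 = (6 + 41/8)*1 = (89/8)*1 = 89/8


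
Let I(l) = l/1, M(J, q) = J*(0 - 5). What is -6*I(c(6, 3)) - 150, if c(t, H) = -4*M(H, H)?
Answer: -510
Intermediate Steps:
M(J, q) = -5*J (M(J, q) = J*(-5) = -5*J)
c(t, H) = 20*H (c(t, H) = -(-20)*H = 20*H)
I(l) = l (I(l) = l*1 = l)
-6*I(c(6, 3)) - 150 = -120*3 - 150 = -6*60 - 150 = -360 - 150 = -510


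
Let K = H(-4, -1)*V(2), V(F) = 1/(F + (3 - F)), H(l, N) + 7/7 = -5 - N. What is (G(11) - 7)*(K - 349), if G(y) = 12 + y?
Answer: -16832/3 ≈ -5610.7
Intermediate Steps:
H(l, N) = -6 - N (H(l, N) = -1 + (-5 - N) = -6 - N)
V(F) = ⅓ (V(F) = 1/3 = ⅓)
K = -5/3 (K = (-6 - 1*(-1))*(⅓) = (-6 + 1)*(⅓) = -5*⅓ = -5/3 ≈ -1.6667)
(G(11) - 7)*(K - 349) = ((12 + 11) - 7)*(-5/3 - 349) = (23 - 7)*(-1052/3) = 16*(-1052/3) = -16832/3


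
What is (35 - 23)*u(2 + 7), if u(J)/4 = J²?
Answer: 3888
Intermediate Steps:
u(J) = 4*J²
(35 - 23)*u(2 + 7) = (35 - 23)*(4*(2 + 7)²) = 12*(4*9²) = 12*(4*81) = 12*324 = 3888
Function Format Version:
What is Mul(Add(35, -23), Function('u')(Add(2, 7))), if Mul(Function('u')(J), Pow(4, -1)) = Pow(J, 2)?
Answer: 3888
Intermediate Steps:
Function('u')(J) = Mul(4, Pow(J, 2))
Mul(Add(35, -23), Function('u')(Add(2, 7))) = Mul(Add(35, -23), Mul(4, Pow(Add(2, 7), 2))) = Mul(12, Mul(4, Pow(9, 2))) = Mul(12, Mul(4, 81)) = Mul(12, 324) = 3888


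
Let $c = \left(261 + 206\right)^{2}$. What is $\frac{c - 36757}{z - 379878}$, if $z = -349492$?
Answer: $- \frac{90666}{364685} \approx -0.24861$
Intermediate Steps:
$c = 218089$ ($c = 467^{2} = 218089$)
$\frac{c - 36757}{z - 379878} = \frac{218089 - 36757}{-349492 - 379878} = \frac{181332}{-729370} = 181332 \left(- \frac{1}{729370}\right) = - \frac{90666}{364685}$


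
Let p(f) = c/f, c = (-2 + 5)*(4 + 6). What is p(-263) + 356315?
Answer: 93710815/263 ≈ 3.5632e+5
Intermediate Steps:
c = 30 (c = 3*10 = 30)
p(f) = 30/f
p(-263) + 356315 = 30/(-263) + 356315 = 30*(-1/263) + 356315 = -30/263 + 356315 = 93710815/263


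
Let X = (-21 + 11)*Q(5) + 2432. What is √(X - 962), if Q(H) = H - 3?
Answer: 5*√58 ≈ 38.079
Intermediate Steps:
Q(H) = -3 + H
X = 2412 (X = (-21 + 11)*(-3 + 5) + 2432 = -10*2 + 2432 = -20 + 2432 = 2412)
√(X - 962) = √(2412 - 962) = √1450 = 5*√58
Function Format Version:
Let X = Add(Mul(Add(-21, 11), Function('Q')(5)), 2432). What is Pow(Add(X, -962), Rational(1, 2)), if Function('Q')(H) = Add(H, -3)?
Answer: Mul(5, Pow(58, Rational(1, 2))) ≈ 38.079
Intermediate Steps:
Function('Q')(H) = Add(-3, H)
X = 2412 (X = Add(Mul(Add(-21, 11), Add(-3, 5)), 2432) = Add(Mul(-10, 2), 2432) = Add(-20, 2432) = 2412)
Pow(Add(X, -962), Rational(1, 2)) = Pow(Add(2412, -962), Rational(1, 2)) = Pow(1450, Rational(1, 2)) = Mul(5, Pow(58, Rational(1, 2)))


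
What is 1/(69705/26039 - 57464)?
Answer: -26039/1496235391 ≈ -1.7403e-5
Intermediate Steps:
1/(69705/26039 - 57464) = 1/(-1496235391/26039) = -26039/1496235391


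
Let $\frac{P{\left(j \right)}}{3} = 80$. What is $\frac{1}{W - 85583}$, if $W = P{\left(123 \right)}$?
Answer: $- \frac{1}{85343} \approx -1.1717 \cdot 10^{-5}$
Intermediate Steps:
$P{\left(j \right)} = 240$ ($P{\left(j \right)} = 3 \cdot 80 = 240$)
$W = 240$
$\frac{1}{W - 85583} = \frac{1}{240 - 85583} = \frac{1}{-85343} = - \frac{1}{85343}$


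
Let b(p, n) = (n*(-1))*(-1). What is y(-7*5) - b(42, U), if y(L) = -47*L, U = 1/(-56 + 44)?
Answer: 19741/12 ≈ 1645.1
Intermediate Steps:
U = -1/12 (U = 1/(-12) = -1/12 ≈ -0.083333)
b(p, n) = n (b(p, n) = -n*(-1) = n)
y(-7*5) - b(42, U) = -(-329)*5 - 1*(-1/12) = -47*(-35) + 1/12 = 1645 + 1/12 = 19741/12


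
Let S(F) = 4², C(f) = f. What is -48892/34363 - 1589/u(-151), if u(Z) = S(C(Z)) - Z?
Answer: -62767771/5738621 ≈ -10.938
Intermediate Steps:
S(F) = 16
u(Z) = 16 - Z
-48892/34363 - 1589/u(-151) = -48892/34363 - 1589/(16 - 1*(-151)) = -48892*1/34363 - 1589/(16 + 151) = -48892/34363 - 1589/167 = -62767771/5738621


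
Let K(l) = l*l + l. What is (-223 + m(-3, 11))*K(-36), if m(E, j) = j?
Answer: -267120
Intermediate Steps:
K(l) = l + l² (K(l) = l² + l = l + l²)
(-223 + m(-3, 11))*K(-36) = (-223 + 11)*(-36*(1 - 36)) = -(-7632)*(-35) = -212*1260 = -267120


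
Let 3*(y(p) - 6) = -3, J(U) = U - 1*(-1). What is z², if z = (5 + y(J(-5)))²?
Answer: 10000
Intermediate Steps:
J(U) = 1 + U (J(U) = U + 1 = 1 + U)
y(p) = 5 (y(p) = 6 + (⅓)*(-3) = 6 - 1 = 5)
z = 100 (z = (5 + 5)² = 10² = 100)
z² = 100² = 10000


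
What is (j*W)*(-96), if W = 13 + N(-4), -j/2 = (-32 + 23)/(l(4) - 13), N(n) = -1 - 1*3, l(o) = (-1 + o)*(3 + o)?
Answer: -1944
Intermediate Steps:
N(n) = -4 (N(n) = -1 - 3 = -4)
j = 9/4 (j = -2*(-32 + 23)/((-3 + 4² + 2*4) - 13) = -(-18)/((-3 + 16 + 8) - 13) = -(-18)/(21 - 13) = -(-18)/8 = -2*(-9/8) = 9/4 ≈ 2.2500)
W = 9 (W = 13 - 4 = 9)
(j*W)*(-96) = ((9/4)*9)*(-96) = (81/4)*(-96) = -1944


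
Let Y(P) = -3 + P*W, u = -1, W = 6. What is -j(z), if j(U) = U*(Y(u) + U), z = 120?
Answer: -13320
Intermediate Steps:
Y(P) = -3 + 6*P (Y(P) = -3 + P*6 = -3 + 6*P)
j(U) = U*(-9 + U) (j(U) = U*((-3 + 6*(-1)) + U) = U*((-3 - 6) + U) = U*(-9 + U))
-j(z) = -120*(-9 + 120) = -120*111 = -1*13320 = -13320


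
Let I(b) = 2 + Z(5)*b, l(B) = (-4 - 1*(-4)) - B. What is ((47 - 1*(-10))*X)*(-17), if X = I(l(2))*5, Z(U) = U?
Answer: 38760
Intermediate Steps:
l(B) = -B (l(B) = (-4 + 4) - B = 0 - B = -B)
I(b) = 2 + 5*b
X = -40 (X = (2 + 5*(-1*2))*5 = (2 + 5*(-2))*5 = (2 - 10)*5 = -8*5 = -40)
((47 - 1*(-10))*X)*(-17) = ((47 - 1*(-10))*(-40))*(-17) = ((47 + 10)*(-40))*(-17) = (57*(-40))*(-17) = -2280*(-17) = 38760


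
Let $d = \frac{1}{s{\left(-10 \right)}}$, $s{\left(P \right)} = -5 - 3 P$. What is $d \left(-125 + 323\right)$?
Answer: $\frac{198}{25} \approx 7.92$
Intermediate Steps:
$d = \frac{1}{25}$ ($d = \frac{1}{-5 - -30} = \frac{1}{-5 + 30} = \frac{1}{25} \approx 0.04$)
$d \left(-125 + 323\right) = \frac{-125 + 323}{25} = \frac{1}{25} \cdot 198 = \frac{198}{25}$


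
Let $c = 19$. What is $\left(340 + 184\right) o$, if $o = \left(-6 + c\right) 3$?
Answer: $20436$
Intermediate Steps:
$o = 39$ ($o = \left(-6 + 19\right) 3 = 13 \cdot 3 = 39$)
$\left(340 + 184\right) o = \left(340 + 184\right) 39 = 524 \cdot 39 = 20436$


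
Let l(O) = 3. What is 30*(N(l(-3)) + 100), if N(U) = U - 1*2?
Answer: 3030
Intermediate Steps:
N(U) = -2 + U (N(U) = U - 2 = -2 + U)
30*(N(l(-3)) + 100) = 30*((-2 + 3) + 100) = 30*(1 + 100) = 30*101 = 3030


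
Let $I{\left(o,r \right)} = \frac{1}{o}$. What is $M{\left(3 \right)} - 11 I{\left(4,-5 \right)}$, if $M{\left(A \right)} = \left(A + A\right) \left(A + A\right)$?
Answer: $\frac{133}{4} \approx 33.25$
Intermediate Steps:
$M{\left(A \right)} = 4 A^{2}$ ($M{\left(A \right)} = 2 A 2 A = 4 A^{2}$)
$M{\left(3 \right)} - 11 I{\left(4,-5 \right)} = 4 \cdot 3^{2} - \frac{11}{4} = 4 \cdot 9 - \frac{11}{4} = 36 - \frac{11}{4} = \frac{133}{4}$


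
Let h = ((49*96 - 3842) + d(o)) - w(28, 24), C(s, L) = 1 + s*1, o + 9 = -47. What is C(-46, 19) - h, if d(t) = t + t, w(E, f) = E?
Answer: -767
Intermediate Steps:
o = -56 (o = -9 - 47 = -56)
d(t) = 2*t
C(s, L) = 1 + s
h = 722 (h = ((49*96 - 3842) + 2*(-56)) - 1*28 = ((4704 - 3842) - 112) - 28 = (862 - 112) - 28 = 750 - 28 = 722)
C(-46, 19) - h = (1 - 46) - 1*722 = -45 - 722 = -767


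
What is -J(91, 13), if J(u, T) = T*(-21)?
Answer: 273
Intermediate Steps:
J(u, T) = -21*T
-J(91, 13) = -(-21)*13 = -1*(-273) = 273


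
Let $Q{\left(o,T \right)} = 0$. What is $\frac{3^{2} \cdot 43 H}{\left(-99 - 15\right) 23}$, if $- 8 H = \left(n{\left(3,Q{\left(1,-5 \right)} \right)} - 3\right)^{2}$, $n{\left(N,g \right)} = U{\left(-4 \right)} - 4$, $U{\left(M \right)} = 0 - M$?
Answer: $\frac{1161}{6992} \approx 0.16605$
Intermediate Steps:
$U{\left(M \right)} = - M$
$n{\left(N,g \right)} = 0$ ($n{\left(N,g \right)} = \left(-1\right) \left(-4\right) - 4 = 4 - 4 = 0$)
$H = - \frac{9}{8}$ ($H = - \frac{\left(0 - 3\right)^{2}}{8} = - \frac{\left(-3\right)^{2}}{8} = \left(- \frac{1}{8}\right) 9 = - \frac{9}{8} \approx -1.125$)
$\frac{3^{2} \cdot 43 H}{\left(-99 - 15\right) 23} = \frac{3^{2} \cdot 43 \left(- \frac{9}{8}\right)}{\left(-99 - 15\right) 23} = \frac{9 \cdot 43 \left(- \frac{9}{8}\right)}{\left(-114\right) 23} = \frac{387 \left(- \frac{9}{8}\right)}{-2622} = \left(- \frac{3483}{8}\right) \left(- \frac{1}{2622}\right) = \frac{1161}{6992}$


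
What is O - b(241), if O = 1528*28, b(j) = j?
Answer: 42543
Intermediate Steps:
O = 42784
O - b(241) = 42784 - 1*241 = 42784 - 241 = 42543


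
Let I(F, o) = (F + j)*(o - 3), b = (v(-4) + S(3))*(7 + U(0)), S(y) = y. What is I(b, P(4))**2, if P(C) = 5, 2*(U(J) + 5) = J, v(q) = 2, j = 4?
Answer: 784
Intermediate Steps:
U(J) = -5 + J/2
b = 10 (b = (2 + 3)*(7 + (-5 + (1/2)*0)) = 5*(7 + (-5 + 0)) = 5*(7 - 5) = 5*2 = 10)
I(F, o) = (-3 + o)*(4 + F) (I(F, o) = (F + 4)*(o - 3) = (4 + F)*(-3 + o) = (-3 + o)*(4 + F))
I(b, P(4))**2 = (-12 - 3*10 + 4*5 + 10*5)**2 = (-12 - 30 + 20 + 50)**2 = 28**2 = 784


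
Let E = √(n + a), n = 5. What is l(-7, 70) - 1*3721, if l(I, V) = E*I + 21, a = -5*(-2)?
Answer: -3700 - 7*√15 ≈ -3727.1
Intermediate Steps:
a = 10
E = √15 (E = √(5 + 10) = √15 ≈ 3.8730)
l(I, V) = 21 + I*√15 (l(I, V) = √15*I + 21 = I*√15 + 21 = 21 + I*√15)
l(-7, 70) - 1*3721 = (21 - 7*√15) - 1*3721 = (21 - 7*√15) - 3721 = -3700 - 7*√15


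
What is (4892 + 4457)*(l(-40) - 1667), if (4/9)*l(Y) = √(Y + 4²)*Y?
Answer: -15584783 - 1682820*I*√6 ≈ -1.5585e+7 - 4.1221e+6*I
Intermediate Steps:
l(Y) = 9*Y*√(16 + Y)/4 (l(Y) = 9*(√(Y + 4²)*Y)/4 = 9*(√(Y + 16)*Y)/4 = 9*(√(16 + Y)*Y)/4 = 9*(Y*√(16 + Y))/4 = 9*Y*√(16 + Y)/4)
(4892 + 4457)*(l(-40) - 1667) = (4892 + 4457)*((9/4)*(-40)*√(16 - 40) - 1667) = 9349*((9/4)*(-40)*√(-24) - 1667) = 9349*((9/4)*(-40)*(2*I*√6) - 1667) = 9349*(-180*I*√6 - 1667) = 9349*(-1667 - 180*I*√6) = -15584783 - 1682820*I*√6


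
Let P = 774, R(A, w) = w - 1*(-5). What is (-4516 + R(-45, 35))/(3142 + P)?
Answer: -1119/979 ≈ -1.1430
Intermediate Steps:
R(A, w) = 5 + w (R(A, w) = w + 5 = 5 + w)
(-4516 + R(-45, 35))/(3142 + P) = (-4516 + (5 + 35))/(3142 + 774) = (-4516 + 40)/3916 = -4476*1/3916 = -1119/979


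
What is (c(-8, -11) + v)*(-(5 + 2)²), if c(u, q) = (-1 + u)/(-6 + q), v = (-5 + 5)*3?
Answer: -441/17 ≈ -25.941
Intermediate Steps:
v = 0 (v = 0*3 = 0)
c(u, q) = (-1 + u)/(-6 + q)
(c(-8, -11) + v)*(-(5 + 2)²) = ((-1 - 8)/(-6 - 11) + 0)*(-(5 + 2)²) = (-9/(-17) + 0)*(-1*7²) = (-1/17*(-9) + 0)*(-1*49) = (9/17 + 0)*(-49) = (9/17)*(-49) = -441/17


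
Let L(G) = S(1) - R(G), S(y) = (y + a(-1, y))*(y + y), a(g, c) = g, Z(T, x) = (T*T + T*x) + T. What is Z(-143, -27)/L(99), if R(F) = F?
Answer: -2197/9 ≈ -244.11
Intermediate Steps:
Z(T, x) = T + T**2 + T*x (Z(T, x) = (T**2 + T*x) + T = T + T**2 + T*x)
S(y) = 2*y*(-1 + y) (S(y) = (y - 1)*(y + y) = (-1 + y)*(2*y) = 2*y*(-1 + y))
L(G) = -G (L(G) = 2*1*(-1 + 1) - G = 2*1*0 - G = 0 - G = -G)
Z(-143, -27)/L(99) = (-143*(1 - 143 - 27))/((-1*99)) = -143*(-169)/(-99) = 24167*(-1/99) = -2197/9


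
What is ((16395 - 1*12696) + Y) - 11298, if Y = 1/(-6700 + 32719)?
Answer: -197718380/26019 ≈ -7599.0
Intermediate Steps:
Y = 1/26019 ≈ 3.8433e-5
((16395 - 1*12696) + Y) - 11298 = ((16395 - 1*12696) + 1/26019) - 11298 = ((16395 - 12696) + 1/26019) - 11298 = (3699 + 1/26019) - 11298 = 96244282/26019 - 11298 = -197718380/26019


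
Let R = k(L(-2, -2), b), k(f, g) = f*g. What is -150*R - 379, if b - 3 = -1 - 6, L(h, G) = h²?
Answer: 2021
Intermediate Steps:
b = -4 (b = 3 + (-1 - 6) = 3 - 7 = -4)
R = -16 (R = (-2)²*(-4) = 4*(-4) = -16)
-150*R - 379 = -150*(-16) - 379 = 2400 - 379 = 2021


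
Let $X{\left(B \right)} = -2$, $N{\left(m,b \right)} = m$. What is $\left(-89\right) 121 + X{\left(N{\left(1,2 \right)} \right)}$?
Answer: $-10771$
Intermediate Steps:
$\left(-89\right) 121 + X{\left(N{\left(1,2 \right)} \right)} = \left(-89\right) 121 - 2 = -10769 - 2 = -10771$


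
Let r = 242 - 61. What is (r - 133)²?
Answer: 2304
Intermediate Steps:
r = 181
(r - 133)² = (181 - 133)² = 48² = 2304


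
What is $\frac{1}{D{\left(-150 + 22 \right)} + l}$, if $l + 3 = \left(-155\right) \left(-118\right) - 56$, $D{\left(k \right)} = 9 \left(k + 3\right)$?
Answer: $\frac{1}{17106} \approx 5.8459 \cdot 10^{-5}$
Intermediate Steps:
$D{\left(k \right)} = 27 + 9 k$ ($D{\left(k \right)} = 9 \left(3 + k\right) = 27 + 9 k$)
$l = 18231$ ($l = -3 - -18234 = -3 + \left(18290 - 56\right) = -3 + 18234 = 18231$)
$\frac{1}{D{\left(-150 + 22 \right)} + l} = \frac{1}{\left(27 + 9 \left(-150 + 22\right)\right) + 18231} = \frac{1}{\left(27 + 9 \left(-128\right)\right) + 18231} = \frac{1}{\left(27 - 1152\right) + 18231} = \frac{1}{-1125 + 18231} = \frac{1}{17106}$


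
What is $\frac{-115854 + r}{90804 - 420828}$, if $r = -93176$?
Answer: $\frac{104515}{165012} \approx 0.63338$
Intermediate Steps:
$\frac{-115854 + r}{90804 - 420828} = \frac{-115854 - 93176}{90804 - 420828} = - \frac{209030}{-330024} = \left(-209030\right) \left(- \frac{1}{330024}\right) = \frac{104515}{165012}$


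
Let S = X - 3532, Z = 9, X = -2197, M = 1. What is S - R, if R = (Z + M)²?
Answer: -5829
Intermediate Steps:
S = -5729 (S = -2197 - 3532 = -5729)
R = 100 (R = (9 + 1)² = 10² = 100)
S - R = -5729 - 1*100 = -5729 - 100 = -5829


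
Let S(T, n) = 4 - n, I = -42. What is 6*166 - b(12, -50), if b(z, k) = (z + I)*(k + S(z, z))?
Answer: -744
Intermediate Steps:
b(z, k) = (-42 + z)*(4 + k - z) (b(z, k) = (z - 42)*(k + (4 - z)) = (-42 + z)*(4 + k - z))
6*166 - b(12, -50) = 6*166 - (-168 - 1*12² - 42*(-50) + 46*12 - 50*12) = 996 - (-168 - 1*144 + 2100 + 552 - 600) = 996 - (-168 - 144 + 2100 + 552 - 600) = 996 - 1*1740 = 996 - 1740 = -744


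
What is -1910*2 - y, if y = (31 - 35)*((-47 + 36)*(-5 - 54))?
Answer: -1224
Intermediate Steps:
y = -2596 (y = -(-44)*(-59) = -4*649 = -2596)
-1910*2 - y = -1910*2 - 1*(-2596) = -3820 + 2596 = -1224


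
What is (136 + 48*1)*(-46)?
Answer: -8464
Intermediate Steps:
(136 + 48*1)*(-46) = (136 + 48)*(-46) = 184*(-46) = -8464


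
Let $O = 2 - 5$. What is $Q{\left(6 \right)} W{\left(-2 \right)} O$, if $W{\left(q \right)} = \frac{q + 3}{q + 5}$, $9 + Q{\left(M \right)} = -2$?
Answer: $11$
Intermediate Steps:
$Q{\left(M \right)} = -11$ ($Q{\left(M \right)} = -9 - 2 = -11$)
$W{\left(q \right)} = \frac{3 + q}{5 + q}$
$O = -3$ ($O = 2 - 5 = -3$)
$Q{\left(6 \right)} W{\left(-2 \right)} O = - 11 \frac{3 - 2}{5 - 2} \left(-3\right) = - 11 \cdot \frac{1}{3} \cdot 1 \left(-3\right) = \left(-11\right) \frac{1}{3} \left(-3\right) = \left(- \frac{11}{3}\right) \left(-3\right) = 11$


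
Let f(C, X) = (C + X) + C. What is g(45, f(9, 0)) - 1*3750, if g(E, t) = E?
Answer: -3705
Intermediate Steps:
f(C, X) = X + 2*C
g(45, f(9, 0)) - 1*3750 = 45 - 1*3750 = 45 - 3750 = -3705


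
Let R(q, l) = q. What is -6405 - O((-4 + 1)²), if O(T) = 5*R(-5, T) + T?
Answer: -6389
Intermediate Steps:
O(T) = -25 + T (O(T) = 5*(-5) + T = -25 + T)
-6405 - O((-4 + 1)²) = -6405 - (-25 + (-4 + 1)²) = -6405 - (-25 + (-3)²) = -6405 - (-25 + 9) = -6405 - 1*(-16) = -6405 + 16 = -6389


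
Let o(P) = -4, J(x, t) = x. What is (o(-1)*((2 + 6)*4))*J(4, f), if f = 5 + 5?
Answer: -512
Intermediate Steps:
f = 10
(o(-1)*((2 + 6)*4))*J(4, f) = -4*(2 + 6)*4*4 = -32*4*4 = -4*32*4 = -128*4 = -512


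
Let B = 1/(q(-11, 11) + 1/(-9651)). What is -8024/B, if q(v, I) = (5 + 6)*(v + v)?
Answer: 18740397032/9651 ≈ 1.9418e+6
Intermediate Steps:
q(v, I) = 22*v (q(v, I) = 11*(2*v) = 22*v)
B = -9651/2335543 (B = 1/(22*(-11) + 1/(-9651)) = 1/(-242 - 1/9651) = 1/(-2335543/9651) = -9651/2335543 ≈ -0.0041322)
-8024/B = -8024/(-9651/2335543) = -8024*(-2335543/9651) = 18740397032/9651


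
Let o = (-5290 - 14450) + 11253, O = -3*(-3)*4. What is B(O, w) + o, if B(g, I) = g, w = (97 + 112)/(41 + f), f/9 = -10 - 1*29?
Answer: -8451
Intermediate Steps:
f = -351 (f = 9*(-10 - 1*29) = 9*(-10 - 29) = 9*(-39) = -351)
O = 36 (O = 9*4 = 36)
w = -209/310 (w = (97 + 112)/(41 - 351) = 209/(-310) = 209*(-1/310) = -209/310 ≈ -0.67419)
o = -8487 (o = -19740 + 11253 = -8487)
B(O, w) + o = 36 - 8487 = -8451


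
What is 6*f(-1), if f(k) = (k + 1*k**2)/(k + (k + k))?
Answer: 0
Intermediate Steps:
f(k) = (k + k**2)/(3*k) (f(k) = (k + k**2)/(k + 2*k) = (k + k**2)/((3*k)) = (k + k**2)*(1/(3*k)) = (k + k**2)/(3*k))
6*f(-1) = 6*(1/3 + (1/3)*(-1)) = 6*(1/3 - 1/3) = 6*0 = 0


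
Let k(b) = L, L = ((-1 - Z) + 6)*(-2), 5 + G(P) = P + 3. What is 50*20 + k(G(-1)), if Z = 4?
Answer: 998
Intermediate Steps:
G(P) = -2 + P (G(P) = -5 + (P + 3) = -5 + (3 + P) = -2 + P)
L = -2 (L = ((-1 - 1*4) + 6)*(-2) = ((-1 - 4) + 6)*(-2) = (-5 + 6)*(-2) = 1*(-2) = -2)
k(b) = -2
50*20 + k(G(-1)) = 50*20 - 2 = 1000 - 2 = 998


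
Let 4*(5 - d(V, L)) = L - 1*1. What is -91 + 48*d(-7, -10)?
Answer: 281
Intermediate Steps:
d(V, L) = 21/4 - L/4 (d(V, L) = 5 - (L - 1*1)/4 = 5 - (L - 1)/4 = 5 - (-1 + L)/4 = 5 + (¼ - L/4) = 21/4 - L/4)
-91 + 48*d(-7, -10) = -91 + 48*(21/4 - ¼*(-10)) = -91 + 48*(21/4 + 5/2) = -91 + 48*(31/4) = -91 + 372 = 281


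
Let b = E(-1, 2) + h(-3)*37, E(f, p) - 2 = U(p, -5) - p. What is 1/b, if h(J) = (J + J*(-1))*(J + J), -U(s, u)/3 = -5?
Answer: 1/15 ≈ 0.066667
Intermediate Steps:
U(s, u) = 15 (U(s, u) = -3*(-5) = 15)
E(f, p) = 17 - p (E(f, p) = 2 + (15 - p) = 17 - p)
h(J) = 0 (h(J) = (J - J)*(2*J) = 0*(2*J) = 0)
b = 15 (b = (17 - 1*2) + 0*37 = (17 - 2) + 0 = 15 + 0 = 15)
1/b = 1/15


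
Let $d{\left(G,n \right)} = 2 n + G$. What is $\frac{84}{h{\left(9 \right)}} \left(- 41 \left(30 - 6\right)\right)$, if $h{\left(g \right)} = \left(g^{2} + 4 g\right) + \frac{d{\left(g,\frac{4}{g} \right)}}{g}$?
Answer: $- \frac{3347568}{4783} \approx -699.89$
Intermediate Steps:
$d{\left(G,n \right)} = G + 2 n$
$h{\left(g \right)} = g^{2} + 4 g + \frac{g + \frac{8}{g}}{g}$ ($h{\left(g \right)} = \left(g^{2} + 4 g\right) + \frac{g + 2 \frac{4}{g}}{g} = \left(g^{2} + 4 g\right) + \frac{g + \frac{8}{g}}{g} = g^{2} + 4 g + \frac{g + \frac{8}{g}}{g}$)
$\frac{84}{h{\left(9 \right)}} \left(- 41 \left(30 - 6\right)\right) = \frac{84}{1 + 9^{2} + 4 \cdot 9 + \frac{8}{81}} \left(- 41 \left(30 - 6\right)\right) = \frac{84}{1 + 81 + 36 + 8 \cdot \frac{1}{81}} \left(\left(-41\right) 24\right) = \frac{84}{1 + 81 + 36 + \frac{8}{81}} \left(-984\right) = \frac{84}{\frac{9566}{81}} \left(-984\right) = 84 \cdot \frac{81}{9566} \left(-984\right) = \frac{3402}{4783} \left(-984\right) = - \frac{3347568}{4783}$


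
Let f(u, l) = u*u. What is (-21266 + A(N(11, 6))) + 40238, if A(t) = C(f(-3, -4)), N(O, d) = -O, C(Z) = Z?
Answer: 18981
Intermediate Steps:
f(u, l) = u²
A(t) = 9 (A(t) = (-3)² = 9)
(-21266 + A(N(11, 6))) + 40238 = (-21266 + 9) + 40238 = -21257 + 40238 = 18981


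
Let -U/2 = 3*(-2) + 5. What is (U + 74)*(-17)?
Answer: -1292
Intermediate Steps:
U = 2 (U = -2*(3*(-2) + 5) = -2*(-6 + 5) = -2*(-1) = 2)
(U + 74)*(-17) = (2 + 74)*(-17) = 76*(-17) = -1292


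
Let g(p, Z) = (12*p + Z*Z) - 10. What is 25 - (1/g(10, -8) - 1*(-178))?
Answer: -26623/174 ≈ -153.01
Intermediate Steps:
g(p, Z) = -10 + Z**2 + 12*p (g(p, Z) = (12*p + Z**2) - 10 = (Z**2 + 12*p) - 10 = -10 + Z**2 + 12*p)
25 - (1/g(10, -8) - 1*(-178)) = 25 - (1/(-10 + (-8)**2 + 12*10) - 1*(-178)) = 25 - (1/(-10 + 64 + 120) + 178) = 25 - (1/174 + 178) = 25 - 1*30973/174 = 25 - 30973/174 = -26623/174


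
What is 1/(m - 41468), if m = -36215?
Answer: -1/77683 ≈ -1.2873e-5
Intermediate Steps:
1/(m - 41468) = 1/(-36215 - 41468) = 1/(-77683) = -1/77683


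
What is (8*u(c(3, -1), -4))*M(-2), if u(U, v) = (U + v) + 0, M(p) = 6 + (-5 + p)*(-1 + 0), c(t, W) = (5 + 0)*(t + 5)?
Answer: 3744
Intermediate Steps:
c(t, W) = 25 + 5*t (c(t, W) = 5*(5 + t) = 25 + 5*t)
M(p) = 11 - p (M(p) = 6 + (-5 + p)*(-1) = 6 + (5 - p) = 11 - p)
u(U, v) = U + v
(8*u(c(3, -1), -4))*M(-2) = (8*((25 + 5*3) - 4))*(11 - 1*(-2)) = (8*((25 + 15) - 4))*(11 + 2) = (8*(40 - 4))*13 = (8*36)*13 = 288*13 = 3744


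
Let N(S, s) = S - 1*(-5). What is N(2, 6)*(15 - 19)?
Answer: -28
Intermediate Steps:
N(S, s) = 5 + S (N(S, s) = S + 5 = 5 + S)
N(2, 6)*(15 - 19) = (5 + 2)*(15 - 19) = 7*(-4) = -28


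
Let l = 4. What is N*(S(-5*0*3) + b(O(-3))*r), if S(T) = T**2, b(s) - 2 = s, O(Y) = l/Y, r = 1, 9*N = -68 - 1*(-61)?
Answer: -14/27 ≈ -0.51852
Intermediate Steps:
N = -7/9 (N = (-68 - 1*(-61))/9 = (-68 + 61)/9 = (1/9)*(-7) = -7/9 ≈ -0.77778)
O(Y) = 4/Y
b(s) = 2 + s
N*(S(-5*0*3) + b(O(-3))*r) = -7*((-5*0*3)**2 + (2 + 4/(-3))*1)/9 = -7*((0*3)**2 + (2 + 4*(-1/3))*1)/9 = -7*(0**2 + (2 - 4/3)*1)/9 = -7*(0 + (2/3)*1)/9 = -7*(0 + 2/3)/9 = -7/9*2/3 = -14/27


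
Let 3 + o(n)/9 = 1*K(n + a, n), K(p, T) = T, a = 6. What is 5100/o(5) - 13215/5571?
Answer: 173915/619 ≈ 280.96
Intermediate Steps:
o(n) = -27 + 9*n (o(n) = -27 + 9*(1*n) = -27 + 9*n)
5100/o(5) - 13215/5571 = 5100/(-27 + 9*5) - 13215/5571 = 5100/(-27 + 45) - 13215*1/5571 = 5100/18 - 4405/1857 = 5100*(1/18) - 4405/1857 = 850/3 - 4405/1857 = 173915/619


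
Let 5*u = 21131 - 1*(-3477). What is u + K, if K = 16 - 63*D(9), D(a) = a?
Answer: 21853/5 ≈ 4370.6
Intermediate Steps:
u = 24608/5 (u = (21131 - 1*(-3477))/5 = (21131 + 3477)/5 = (⅕)*24608 = 24608/5 ≈ 4921.6)
K = -551 (K = 16 - 63*9 = 16 - 567 = -551)
u + K = 24608/5 - 551 = 21853/5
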